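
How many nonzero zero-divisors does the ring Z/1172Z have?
Z/1172Z has 587 nonzero zero-divisors

In Z/1172Z each nonzero element is either a unit (gcd with 1172 is 1) or a zero-divisor (gcd > 1). The number of units is φ(1172): factorise 1172 = 2^2 · 293, so φ(1172) = (2^2 − 2^1) · (293 − 1) = 2 · 292 = 584. The nonzero elements number 1172 − 1 = 1171. Hence the nonzero zero-divisors number 1171 − 584 = 587.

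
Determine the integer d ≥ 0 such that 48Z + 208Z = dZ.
(48, 208) = (16); d = 16

In the PID Z, (a, b) is generated by gcd(a, b). Compute gcd(208, 48) with the extended Euclidean algorithm, tracking rows (r, s, t) with s·208 + t·48 = r:
  row A: (208, 1, 0)   [1·208 + 0·48 = 208]
  row B: (48, 0, 1)   [0·208 + 1·48 = 48]
  208 = 4·48 + 16   → row C = row A − 4·row B = (16, 1, −4)   [check: 1·208 − 4·48 = 16]
  48 = 3·16 + 0   → remainder 0, stop. gcd = 16 (last nonzero row C).
So gcd(48, 208) = 16, with Bézout identity 1·208 − 4·48 = 16. Containment (⊇): the Bézout identity exhibits 16 as an element of (48, 208), giving (16) ⊆ (48, 208). Containment (⊆): since 16 | 48 and 16 | 208 (48 = 16·3, 208 = 16·13), every Z-linear combination of 48 and 208 is divisible by 16, so (48, 208) ⊆ (16). Therefore (48, 208) = (16), d = 16.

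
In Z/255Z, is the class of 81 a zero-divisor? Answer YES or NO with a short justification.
gcd(81, 255) = 3 > 1, so 81 is not a unit in Z/255Z. In Z/nZ every nonzero non-unit is a zero-divisor: explicitly, take b = 255/gcd = 85 ≠ 0 (mod 255); then 81·85 = 6885 = 27·255, i.e. 81·85 ≡ 0 (mod 255). So 81 is a zero-divisor.

Final answer: YES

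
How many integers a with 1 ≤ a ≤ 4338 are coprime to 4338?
The number of a ∈ {1, ..., 4338} with gcd(a, 4338) = 1 is by definition Euler's totient φ(4338). φ is multiplicative, with φ(p^e) = p^e − p^(e−1). Factorise 4338 = 2 · 3^2 · 241. Then
  φ(4338) = (2 − 1) · (3^2 − 3^1) · (241 − 1) = 1 · 6 · 240 = 1440.
So there are 1440 such integers.

Final answer: 1440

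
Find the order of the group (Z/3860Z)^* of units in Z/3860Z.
(Z/3860Z)^* consists of the classes a with gcd(a, 3860) = 1, so its order is φ(3860). φ is multiplicative, with φ(p^e) = p^e − p^(e−1). Factorise 3860 = 2^2 · 5 · 193. Then
  φ(3860) = (2^2 − 2^1) · (5 − 1) · (193 − 1) = 2 · 4 · 192 = 1536.
Thus |(Z/3860Z)^*| = 1536.

Final answer: |(Z/3860Z)^*| = 1536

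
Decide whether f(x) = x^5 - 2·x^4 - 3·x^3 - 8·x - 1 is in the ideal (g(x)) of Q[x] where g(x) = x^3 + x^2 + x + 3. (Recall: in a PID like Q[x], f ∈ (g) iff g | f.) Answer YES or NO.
NO

In Q[x] the ideal (g) consists of all multiples of g, so f ∈ (g) iff g | f, i.e. iff the remainder of f on division by g is 0. Divide f by g (g is monic, so eliminate the leading term of the running remainder at each step):
  leading term x^5: subtract (x^2)·g(x) = x^5 + x^4 + x^3 + 3·x^2, leaving -3·x^4 - 4·x^3 - 3·x^2 - 8·x - 1
  leading term -3·x^4: subtract (-3·x)·g(x) = -3·x^4 - 3·x^3 - 3·x^2 - 9·x, leaving -x^3 + x - 1
  leading term -x^3: subtract (-1)·g(x) = -x^3 - x^2 - x - 3, leaving x^2 + 2·x + 2
The remainder r(x) = x^2 + 2·x + 2 ≠ 0 (and deg r < deg g), so g ∤ f, i.e. f ∉ (g).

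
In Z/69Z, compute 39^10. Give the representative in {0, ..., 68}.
36

Use repeated squaring. Binary(10) = 1010. Walk through the bits of the exponent 10 left-to-right: at each bit after the leading one, square the running value, then multiply by 39 if the bit is 1 (always reducing mod 69):
  bit 1 = 1 (leading): start with 39.
  bit 2 = 0: square 39^2 = 1521 ≡ 3 (mod 69).
  bit 3 = 1: square 3^2 = 9; bit is 1, so multiply 9·39 = 351 ≡ 6 (mod 69).
  bit 4 = 0: square 6^2 = 36 (mod 69).
Final value: 39^10 ≡ 36 (mod 69).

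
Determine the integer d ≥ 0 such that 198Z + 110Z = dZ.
(198, 110) = (22); d = 22

In the PID Z, (a, b) is generated by gcd(a, b). Compute gcd(198, 110) with the extended Euclidean algorithm, tracking rows (r, s, t) with s·198 + t·110 = r:
  row A: (198, 1, 0)   [1·198 + 0·110 = 198]
  row B: (110, 0, 1)   [0·198 + 1·110 = 110]
  198 = 1·110 + 88   → row C = row A − 1·row B = (88, 1, −1)   [check: 1·198 − 1·110 = 88]
  110 = 1·88 + 22   → row D = row B − 1·row C = (22, −1, 2)   [check: −1·198 + 2·110 = 22]
  88 = 4·22 + 0   → remainder 0, stop. gcd = 22 (last nonzero row D).
So gcd(198, 110) = 22, with Bézout identity −1·198 + 2·110 = 22. Containment (⊇): the Bézout identity exhibits 22 as an element of (198, 110), giving (22) ⊆ (198, 110). Containment (⊆): since 22 | 198 and 22 | 110 (198 = 22·9, 110 = 22·5), every Z-linear combination of 198 and 110 is divisible by 22, so (198, 110) ⊆ (22). Therefore (198, 110) = (22), d = 22.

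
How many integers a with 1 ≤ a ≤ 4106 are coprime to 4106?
The number of a ∈ {1, ..., 4106} with gcd(a, 4106) = 1 is by definition Euler's totient φ(4106). φ is multiplicative, with φ(p^e) = p^e − p^(e−1). Factorise 4106 = 2 · 2053. Then
  φ(4106) = (2 − 1) · (2053 − 1) = 1 · 2052 = 2052.
So there are 2052 such integers.

Final answer: 2052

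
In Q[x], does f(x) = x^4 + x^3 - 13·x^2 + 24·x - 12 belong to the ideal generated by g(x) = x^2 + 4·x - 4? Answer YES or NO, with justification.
In Q[x] the ideal (g) consists of all multiples of g, so f ∈ (g) iff g | f, i.e. iff the remainder of f on division by g is 0. Divide f by g (g is monic, so eliminate the leading term of the running remainder at each step):
  leading term x^4: subtract (x^2)·g(x) = x^4 + 4·x^3 - 4·x^2, leaving -3·x^3 - 9·x^2 + 24·x - 12
  leading term -3·x^3: subtract (-3·x)·g(x) = -3·x^3 - 12·x^2 + 12·x, leaving 3·x^2 + 12·x - 12
  leading term 3·x^2: subtract (3)·g(x) = 3·x^2 + 12·x - 12, leaving 0
The remainder is 0, so f(x) = g(x) · h(x) with h(x) = x^2 - 3·x + 3. Hence g | f, i.e. f ∈ (g).

Final answer: YES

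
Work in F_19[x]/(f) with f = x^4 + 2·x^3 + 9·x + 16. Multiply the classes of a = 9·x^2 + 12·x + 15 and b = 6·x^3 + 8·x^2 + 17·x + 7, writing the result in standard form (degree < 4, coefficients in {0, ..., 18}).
Multiply as integer polynomials: a · b = 54·x^5 + 144·x^4 + 339·x^3 + 387·x^2 + 339·x + 105. Reducing coefficients mod 19: a · b ≡ 16·x^5 + 11·x^4 + 16·x^3 + 7·x^2 + 16·x + 10. Now divide by f(x) = x^4 + 2·x^3 + 9·x + 16 in F_19[x], eliminating the leading term at each step:
  leading term 16·x^5: subtract (16·x)·f(x) = 16·x^5 + 13·x^4 + 11·x^2 + 9·x, leaving 17·x^4 + 16·x^3 + 15·x^2 + 7·x + 10 (coefficients mod 19)
  leading term 17·x^4: subtract (17)·f(x) = 17·x^4 + 15·x^3 + x + 6, leaving x^3 + 15·x^2 + 6·x + 4 (coefficients mod 19)
The degree is now < 4, so this is the remainder. Hence a · b ≡ x^3 + 15·x^2 + 6·x + 4 in F_19[x]/(f).

Final answer: a · b ≡ x^3 + 15·x^2 + 6·x + 4 (mod f(x))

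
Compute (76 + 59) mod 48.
Reduce the summands first: 76 ≡ 28, 59 ≡ 11 (mod 48), so 76 + 59 ≡ 28 + 11 (mod 48). 28 + 11 = 39; 39 = 0·48 + 39, so (76 + 59) mod 48 = 39.

Final answer: 39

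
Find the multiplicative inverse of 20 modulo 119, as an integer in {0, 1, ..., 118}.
Apply the extended Euclidean algorithm to (119, 20), tracking rows (r, s, t) with s·119 + t·20 = r. Each division r_prev = q·r_cur + r_new produces the new row as (previous row) − q·(current row):
  row A: (119, 1, 0)   [1·119 + 0·20 = 119]
  row B: (20, 0, 1)   [0·119 + 1·20 = 20]
  119 = 5·20 + 19   → row C = row A − 5·row B = (19, 1, −5)   [check: 1·119 − 5·20 = 19]
  20 = 1·19 + 1   → row D = row B − 1·row C = (1, −1, 6)   [check: −1·119 + 6·20 = 1]
  19 = 19·1 + 0   → remainder 0, stop. gcd = 1 (last nonzero row D).
The gcd is 1, so 20 is invertible mod 119. The last nonzero row gives −1·119 + 6·20 = 1, so t = 6. So 20^(−1) ≡ 6 (mod 119). Verify: 20 · 6 = 120 ≡ 1 (mod 119). ✓

Final answer: 20^(−1) ≡ 6 (mod 119)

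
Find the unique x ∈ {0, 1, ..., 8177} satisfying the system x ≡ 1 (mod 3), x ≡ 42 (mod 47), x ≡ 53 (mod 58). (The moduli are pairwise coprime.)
The moduli 3, 47, 58 are pairwise coprime, so by the CRT there is a unique solution mod 3·47·58 = 8178.
Solve by successive substitution. Start with x ≡ 1 (mod 3).
  Combine with x ≡ 42 (mod 47): write x = 1 + 3·t and require 1 + 3·t ≡ 42 (mod 47), i.e. 3·t ≡ 42 − 1 ≡ 41 (mod 47). Since 3^(−1) ≡ 16 (mod 47), t ≡ 16·41 ≡ 45 (mod 47). So x ≡ 1 + 3·45 = 136 (mod 141).
  Combine with x ≡ 53 (mod 58): write x = 136 + 141·t and require 136 + 141·t ≡ 53 (mod 58), i.e. 141·t ≡ 53 − 136 ≡ 33 (mod 58). Since 141^(−1) ≡ 7 (mod 58) (141 ≡ 25 (mod 58)), t ≡ 7·33 ≡ 57 (mod 58). So x ≡ 136 + 141·57 = 8173 (mod 8178).
Unique solution in [0, 8178): x = 8173.

Final answer: x ≡ 8173 (mod 8178); the representative in [0, 8178) is 8173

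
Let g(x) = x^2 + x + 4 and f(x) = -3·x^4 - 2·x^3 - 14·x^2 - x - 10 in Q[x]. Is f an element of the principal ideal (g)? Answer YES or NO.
In Q[x] the ideal (g) consists of all multiples of g, so f ∈ (g) iff g | f, i.e. iff the remainder of f on division by g is 0. Divide f by g (g is monic, so eliminate the leading term of the running remainder at each step):
  leading term -3·x^4: subtract (-3·x^2)·g(x) = -3·x^4 - 3·x^3 - 12·x^2, leaving x^3 - 2·x^2 - x - 10
  leading term x^3: subtract (x)·g(x) = x^3 + x^2 + 4·x, leaving -3·x^2 - 5·x - 10
  leading term -3·x^2: subtract (-3)·g(x) = -3·x^2 - 3·x - 12, leaving 2 - 2·x
The remainder r(x) = 2 - 2·x ≠ 0 (and deg r < deg g), so g ∤ f, i.e. f ∉ (g).

Final answer: NO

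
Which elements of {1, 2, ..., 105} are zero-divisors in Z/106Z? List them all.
nonzero zero-divisors of Z/106Z = {2, 4, 6, 8, 10, 12, 14, 16, 18, 20, 22, 24, 26, 28, 30, 32, 34, 36, 38, 40, 42, 44, 46, 48, 50, 52, 53, 54, 56, 58, 60, 62, 64, 66, 68, 70, 72, 74, 76, 78, 80, 82, 84, 86, 88, 90, 92, 94, 96, 98, 100, 102, 104}

An element a ∈ Z/106Z (with a ≠ 0) is a zero-divisor iff gcd(a, 106) > 1 (because a is a unit precisely when gcd(a, n) = 1, and in Z/nZ every nonzero, non-unit element is a zero-divisor). Scan a = 1, ..., 105 and keep those with gcd(a, 106) > 1:
  gcd(2, 106) = 2, gcd(4, 106) = 2, gcd(6, 106) = 2, gcd(8, 106) = 2, gcd(10, 106) = 2, gcd(12, 106) = 2, gcd(14, 106) = 2, gcd(16, 106) = 2, gcd(18, 106) = 2, gcd(20, 106) = 2, gcd(22, 106) = 2, gcd(24, 106) = 2, gcd(26, 106) = 2, gcd(28, 106) = 2, gcd(30, 106) = 2, gcd(32, 106) = 2, gcd(34, 106) = 2, gcd(36, 106) = 2, gcd(38, 106) = 2, gcd(40, 106) = 2, gcd(42, 106) = 2, gcd(44, 106) = 2, gcd(46, 106) = 2, gcd(48, 106) = 2, gcd(50, 106) = 2, gcd(52, 106) = 2, gcd(53, 106) = 53, gcd(54, 106) = 2, gcd(56, 106) = 2, gcd(58, 106) = 2, gcd(60, 106) = 2, gcd(62, 106) = 2, gcd(64, 106) = 2, gcd(66, 106) = 2, gcd(68, 106) = 2, gcd(70, 106) = 2, gcd(72, 106) = 2, gcd(74, 106) = 2, gcd(76, 106) = 2, gcd(78, 106) = 2, gcd(80, 106) = 2, gcd(82, 106) = 2, gcd(84, 106) = 2, gcd(86, 106) = 2, gcd(88, 106) = 2, gcd(90, 106) = 2, gcd(92, 106) = 2, gcd(94, 106) = 2, gcd(96, 106) = 2, gcd(98, 106) = 2, gcd(100, 106) = 2, gcd(102, 106) = 2, gcd(104, 106) = 2.
All other a ∈ {1, ..., 105} have gcd(a, 106) = 1 and are units. So the nonzero zero-divisors are exactly the 53 values of a appearing in this scan.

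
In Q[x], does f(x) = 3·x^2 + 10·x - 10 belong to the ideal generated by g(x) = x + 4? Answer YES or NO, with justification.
NO

In Q[x] the ideal (g) consists of all multiples of g, so f ∈ (g) iff g | f, i.e. iff the remainder of f on division by g is 0. Divide f by g (g is monic, so eliminate the leading term of the running remainder at each step):
  leading term 3·x^2: subtract (3·x)·g(x) = 3·x^2 + 12·x, leaving -2·x - 10
  leading term -2·x: subtract (-2)·g(x) = -2·x - 8, leaving -2
The remainder r(x) = -2 ≠ 0 (and deg r < deg g), so g ∤ f, i.e. f ∉ (g).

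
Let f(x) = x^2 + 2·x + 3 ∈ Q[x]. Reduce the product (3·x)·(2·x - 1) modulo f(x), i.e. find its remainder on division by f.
a · b ≡ -15·x - 18 (mod f(x))

First multiply in Q[x] without reducing: a · b = 6·x^2 - 3·x. Now divide by f(x) = x^2 + 2·x + 3, eliminating the leading term at each step:
  leading term 6·x^2: subtract (6)·f(x) = 6·x^2 + 12·x + 18, leaving -15·x - 18
The degree is now < 2, so this is the remainder. Hence a · b ≡ -15·x - 18 in Q[x]/(f).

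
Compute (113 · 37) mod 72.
5

Reduce the factors first: 113 ≡ 41 (mod 72), so 113 · 37 ≡ 41 · 37 (mod 72). 41 · 37 = 1517. Dividing by 72: 1517 = 21·72 + 5. So (113 · 37) mod 72 = 5.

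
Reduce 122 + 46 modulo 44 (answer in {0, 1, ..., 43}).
36

Reduce the summands first: 122 ≡ 34, 46 ≡ 2 (mod 44), so 122 + 46 ≡ 34 + 2 (mod 44). 34 + 2 = 36; 36 = 0·44 + 36, so (122 + 46) mod 44 = 36.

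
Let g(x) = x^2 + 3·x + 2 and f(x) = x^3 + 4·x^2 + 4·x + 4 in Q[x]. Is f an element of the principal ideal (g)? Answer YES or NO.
In Q[x] the ideal (g) consists of all multiples of g, so f ∈ (g) iff g | f, i.e. iff the remainder of f on division by g is 0. Divide f by g (g is monic, so eliminate the leading term of the running remainder at each step):
  leading term x^3: subtract (x)·g(x) = x^3 + 3·x^2 + 2·x, leaving x^2 + 2·x + 4
  leading term x^2: subtract (1)·g(x) = x^2 + 3·x + 2, leaving 2 - x
The remainder r(x) = 2 - x ≠ 0 (and deg r < deg g), so g ∤ f, i.e. f ∉ (g).

Final answer: NO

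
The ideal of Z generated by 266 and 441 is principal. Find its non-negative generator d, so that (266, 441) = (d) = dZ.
In the PID Z, (a, b) is generated by gcd(a, b). Compute gcd(441, 266) with the extended Euclidean algorithm, tracking rows (r, s, t) with s·441 + t·266 = r:
  row A: (441, 1, 0)   [1·441 + 0·266 = 441]
  row B: (266, 0, 1)   [0·441 + 1·266 = 266]
  441 = 1·266 + 175   → row C = row A − 1·row B = (175, 1, −1)   [check: 1·441 − 1·266 = 175]
  266 = 1·175 + 91   → row D = row B − 1·row C = (91, −1, 2)   [check: −1·441 + 2·266 = 91]
  175 = 1·91 + 84   → row E = row C − 1·row D = (84, 2, −3)   [check: 2·441 − 3·266 = 84]
  91 = 1·84 + 7   → row F = row D − 1·row E = (7, −3, 5)   [check: −3·441 + 5·266 = 7]
  84 = 12·7 + 0   → remainder 0, stop. gcd = 7 (last nonzero row F).
So gcd(266, 441) = 7, with Bézout identity −3·441 + 5·266 = 7. Containment (⊇): the Bézout identity exhibits 7 as an element of (266, 441), giving (7) ⊆ (266, 441). Containment (⊆): since 7 | 266 and 7 | 441 (266 = 7·38, 441 = 7·63), every Z-linear combination of 266 and 441 is divisible by 7, so (266, 441) ⊆ (7). Therefore (266, 441) = (7), d = 7.

Final answer: (266, 441) = (7); d = 7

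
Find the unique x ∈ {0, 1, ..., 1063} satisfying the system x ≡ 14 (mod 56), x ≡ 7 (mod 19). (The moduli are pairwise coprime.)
x ≡ 406 (mod 1064); the representative in [0, 1064) is 406

The moduli 56, 19 are pairwise coprime, so by the CRT there is a unique solution mod 56·19 = 1064.
Solve by successive substitution. Start with x ≡ 14 (mod 56).
  Combine with x ≡ 7 (mod 19): write x = 14 + 56·t and require 14 + 56·t ≡ 7 (mod 19), i.e. 56·t ≡ 7 − 14 ≡ 12 (mod 19). Since 56^(−1) ≡ 18 (mod 19) (56 ≡ 18 (mod 19)), t ≡ 18·12 ≡ 7 (mod 19). So x ≡ 14 + 56·7 = 406 (mod 1064).
Unique solution in [0, 1064): x = 406.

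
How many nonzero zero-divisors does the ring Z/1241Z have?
Z/1241Z has 88 nonzero zero-divisors

In Z/1241Z each nonzero element is either a unit (gcd with 1241 is 1) or a zero-divisor (gcd > 1). The number of units is φ(1241): factorise 1241 = 17 · 73, so φ(1241) = (17 − 1) · (73 − 1) = 16 · 72 = 1152. The nonzero elements number 1241 − 1 = 1240. Hence the nonzero zero-divisors number 1240 − 1152 = 88.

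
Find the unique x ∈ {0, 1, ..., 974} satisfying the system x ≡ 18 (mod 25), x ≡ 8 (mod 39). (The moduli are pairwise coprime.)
x ≡ 593 (mod 975); the representative in [0, 975) is 593

The moduli 25, 39 are pairwise coprime, so by the CRT there is a unique solution mod 25·39 = 975.
Solve by successive substitution. Start with x ≡ 18 (mod 25).
  Combine with x ≡ 8 (mod 39): write x = 18 + 25·t and require 18 + 25·t ≡ 8 (mod 39), i.e. 25·t ≡ 8 − 18 ≡ 29 (mod 39). Since 25^(−1) ≡ 25 (mod 39), t ≡ 25·29 ≡ 23 (mod 39). So x ≡ 18 + 25·23 = 593 (mod 975).
Unique solution in [0, 975): x = 593.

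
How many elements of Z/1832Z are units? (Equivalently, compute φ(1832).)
Z/1832Z has φ(1832) = 912 units

An element a ∈ Z/1832Z is a unit iff gcd(a, 1832) = 1, so the number of units is φ(1832). φ is multiplicative, with φ(p^e) = p^e − p^(e−1). Factorise 1832 = 2^3 · 229. Then
  φ(1832) = (2^3 − 2^2) · (229 − 1) = 4 · 228 = 912.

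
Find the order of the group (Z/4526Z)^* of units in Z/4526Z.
|(Z/4526Z)^*| = 2160

(Z/4526Z)^* consists of the classes a with gcd(a, 4526) = 1, so its order is φ(4526). φ is multiplicative, with φ(p^e) = p^e − p^(e−1). Factorise 4526 = 2 · 31 · 73. Then
  φ(4526) = (2 − 1) · (31 − 1) · (73 − 1) = 1 · 30 · 72 = 2160.
Thus |(Z/4526Z)^*| = 2160.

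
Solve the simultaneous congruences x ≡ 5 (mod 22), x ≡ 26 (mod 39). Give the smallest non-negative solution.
The moduli 22, 39 are pairwise coprime, so by the CRT there is a unique solution mod 22·39 = 858.
Solve by successive substitution. Start with x ≡ 5 (mod 22).
  Combine with x ≡ 26 (mod 39): write x = 5 + 22·t and require 5 + 22·t ≡ 26 (mod 39), i.e. 22·t ≡ 26 − 5 ≡ 21 (mod 39). Since 22^(−1) ≡ 16 (mod 39), t ≡ 16·21 ≡ 24 (mod 39). So x ≡ 5 + 22·24 = 533 (mod 858).
Unique solution in [0, 858): x = 533.

Final answer: x ≡ 533 (mod 858); the representative in [0, 858) is 533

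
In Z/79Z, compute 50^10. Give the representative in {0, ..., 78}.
19

Use repeated squaring. Binary(10) = 1010. Walk through the bits of the exponent 10 left-to-right: at each bit after the leading one, square the running value, then multiply by 50 if the bit is 1 (always reducing mod 79):
  bit 1 = 1 (leading): start with 50.
  bit 2 = 0: square 50^2 = 2500 ≡ 51 (mod 79).
  bit 3 = 1: square 51^2 = 2601 ≡ 73; bit is 1, so multiply 73·50 = 3650 ≡ 16 (mod 79).
  bit 4 = 0: square 16^2 = 256 ≡ 19 (mod 79).
Final value: 50^10 ≡ 19 (mod 79).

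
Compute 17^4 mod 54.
Use repeated squaring. Binary(4) = 100. Walk through the bits of the exponent 4 left-to-right: at each bit after the leading one, square the running value, then multiply by 17 if the bit is 1 (always reducing mod 54):
  bit 1 = 1 (leading): start with 17.
  bit 2 = 0: square 17^2 = 289 ≡ 19 (mod 54).
  bit 3 = 0: square 19^2 = 361 ≡ 37 (mod 54).
Final value: 17^4 ≡ 37 (mod 54).

Final answer: 37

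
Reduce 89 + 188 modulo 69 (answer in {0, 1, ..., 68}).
1

Reduce the summands first: 89 ≡ 20, 188 ≡ 50 (mod 69), so 89 + 188 ≡ 20 + 50 (mod 69). 20 + 50 = 70; 70 = 1·69 + 1, so (89 + 188) mod 69 = 1.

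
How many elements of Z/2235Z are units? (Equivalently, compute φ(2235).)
An element a ∈ Z/2235Z is a unit iff gcd(a, 2235) = 1, so the number of units is φ(2235). φ is multiplicative, with φ(p^e) = p^e − p^(e−1). Factorise 2235 = 3 · 5 · 149. Then
  φ(2235) = (3 − 1) · (5 − 1) · (149 − 1) = 2 · 4 · 148 = 1184.

Final answer: Z/2235Z has φ(2235) = 1184 units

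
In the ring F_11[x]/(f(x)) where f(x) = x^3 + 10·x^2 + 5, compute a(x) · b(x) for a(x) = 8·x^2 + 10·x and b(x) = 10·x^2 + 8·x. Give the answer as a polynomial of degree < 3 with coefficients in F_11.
Multiply as integer polynomials: a · b = 80·x^4 + 164·x^3 + 80·x^2. Reducing coefficients mod 11: a · b ≡ 3·x^4 + 10·x^3 + 3·x^2. Now divide by f(x) = x^3 + 10·x^2 + 5 in F_11[x], eliminating the leading term at each step:
  leading term 3·x^4: subtract (3·x)·f(x) = 3·x^4 + 8·x^3 + 4·x, leaving 2·x^3 + 3·x^2 + 7·x (coefficients mod 11)
  leading term 2·x^3: subtract (2)·f(x) = 2·x^3 + 9·x^2 + 10, leaving 5·x^2 + 7·x + 1 (coefficients mod 11)
The degree is now < 3, so this is the remainder. Hence a · b ≡ 5·x^2 + 7·x + 1 in F_11[x]/(f).

Final answer: a · b ≡ 5·x^2 + 7·x + 1 (mod f(x))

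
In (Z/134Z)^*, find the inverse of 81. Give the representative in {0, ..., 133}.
81^(−1) ≡ 91 (mod 134)

Apply the extended Euclidean algorithm to (134, 81), tracking rows (r, s, t) with s·134 + t·81 = r. Each division r_prev = q·r_cur + r_new produces the new row as (previous row) − q·(current row):
  row A: (134, 1, 0)   [1·134 + 0·81 = 134]
  row B: (81, 0, 1)   [0·134 + 1·81 = 81]
  134 = 1·81 + 53   → row C = row A − 1·row B = (53, 1, −1)   [check: 1·134 − 1·81 = 53]
  81 = 1·53 + 28   → row D = row B − 1·row C = (28, −1, 2)   [check: −1·134 + 2·81 = 28]
  53 = 1·28 + 25   → row E = row C − 1·row D = (25, 2, −3)   [check: 2·134 − 3·81 = 25]
  28 = 1·25 + 3   → row F = row D − 1·row E = (3, −3, 5)   [check: −3·134 + 5·81 = 3]
  25 = 8·3 + 1   → row G = row E − 8·row F = (1, 26, −43)   [check: 26·134 − 43·81 = 1]
  3 = 3·1 + 0   → remainder 0, stop. gcd = 1 (last nonzero row G).
The gcd is 1, so 81 is invertible mod 134. The last nonzero row gives 26·134 − 43·81 = 1, so t = −43. So 81^(−1) ≡ −43 ≡ 91 (mod 134). Verify: 81 · 91 = 7371 ≡ 1 (mod 134). ✓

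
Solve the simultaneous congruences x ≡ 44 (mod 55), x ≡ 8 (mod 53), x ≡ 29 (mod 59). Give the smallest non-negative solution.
x ≡ 138974 (mod 171985); the representative in [0, 171985) is 138974

The moduli 55, 53, 59 are pairwise coprime, so by the CRT there is a unique solution mod 55·53·59 = 171985.
Solve by successive substitution. Start with x ≡ 44 (mod 55).
  Combine with x ≡ 8 (mod 53): write x = 44 + 55·t and require 44 + 55·t ≡ 8 (mod 53), i.e. 55·t ≡ 8 − 44 ≡ 17 (mod 53). Since 55^(−1) ≡ 27 (mod 53) (55 ≡ 2 (mod 53)), t ≡ 27·17 ≡ 35 (mod 53). So x ≡ 44 + 55·35 = 1969 (mod 2915).
  Combine with x ≡ 29 (mod 59): write x = 1969 + 2915·t and require 1969 + 2915·t ≡ 29 (mod 59), i.e. 2915·t ≡ 29 − 1969 ≡ 7 (mod 59). Since 2915^(−1) ≡ 32 (mod 59) (2915 ≡ 24 (mod 59)), t ≡ 32·7 ≡ 47 (mod 59). So x ≡ 1969 + 2915·47 = 138974 (mod 171985).
Unique solution in [0, 171985): x = 138974.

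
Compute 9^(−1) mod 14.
9^(−1) ≡ 11 (mod 14)

Apply the extended Euclidean algorithm to (14, 9), tracking rows (r, s, t) with s·14 + t·9 = r. Each division r_prev = q·r_cur + r_new produces the new row as (previous row) − q·(current row):
  row A: (14, 1, 0)   [1·14 + 0·9 = 14]
  row B: (9, 0, 1)   [0·14 + 1·9 = 9]
  14 = 1·9 + 5   → row C = row A − 1·row B = (5, 1, −1)   [check: 1·14 − 1·9 = 5]
  9 = 1·5 + 4   → row D = row B − 1·row C = (4, −1, 2)   [check: −1·14 + 2·9 = 4]
  5 = 1·4 + 1   → row E = row C − 1·row D = (1, 2, −3)   [check: 2·14 − 3·9 = 1]
  4 = 4·1 + 0   → remainder 0, stop. gcd = 1 (last nonzero row E).
The gcd is 1, so 9 is invertible mod 14. The last nonzero row gives 2·14 − 3·9 = 1, so t = −3. So 9^(−1) ≡ −3 ≡ 11 (mod 14). Verify: 9 · 11 = 99 ≡ 1 (mod 14). ✓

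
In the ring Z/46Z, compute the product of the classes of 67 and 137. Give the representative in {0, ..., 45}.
Reduce the factors first: 67 ≡ 21, 137 ≡ 45 (mod 46), so 67 · 137 ≡ 21 · 45 (mod 46). 21 · 45 = 945. Dividing by 46: 945 = 20·46 + 25. So (67 · 137) mod 46 = 25.

Final answer: 25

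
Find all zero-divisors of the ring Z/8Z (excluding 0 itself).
An element a ∈ Z/8Z (with a ≠ 0) is a zero-divisor iff gcd(a, 8) > 1 (because a is a unit precisely when gcd(a, n) = 1, and in Z/nZ every nonzero, non-unit element is a zero-divisor). Scan a = 1, ..., 7 and keep those with gcd(a, 8) > 1:
  gcd(2, 8) = 2, gcd(4, 8) = 4, gcd(6, 8) = 2.
All other a ∈ {1, ..., 7} have gcd(a, 8) = 1 and are units. So the nonzero zero-divisors are exactly the 3 values of a appearing in this scan.

Final answer: nonzero zero-divisors of Z/8Z = {2, 4, 6}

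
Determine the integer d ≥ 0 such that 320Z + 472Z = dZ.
In the PID Z, (a, b) is generated by gcd(a, b). Compute gcd(472, 320) with the extended Euclidean algorithm, tracking rows (r, s, t) with s·472 + t·320 = r:
  row A: (472, 1, 0)   [1·472 + 0·320 = 472]
  row B: (320, 0, 1)   [0·472 + 1·320 = 320]
  472 = 1·320 + 152   → row C = row A − 1·row B = (152, 1, −1)   [check: 1·472 − 1·320 = 152]
  320 = 2·152 + 16   → row D = row B − 2·row C = (16, −2, 3)   [check: −2·472 + 3·320 = 16]
  152 = 9·16 + 8   → row E = row C − 9·row D = (8, 19, −28)   [check: 19·472 − 28·320 = 8]
  16 = 2·8 + 0   → remainder 0, stop. gcd = 8 (last nonzero row E).
So gcd(320, 472) = 8, with Bézout identity 19·472 − 28·320 = 8. Containment (⊇): the Bézout identity exhibits 8 as an element of (320, 472), giving (8) ⊆ (320, 472). Containment (⊆): since 8 | 320 and 8 | 472 (320 = 8·40, 472 = 8·59), every Z-linear combination of 320 and 472 is divisible by 8, so (320, 472) ⊆ (8). Therefore (320, 472) = (8), d = 8.

Final answer: (320, 472) = (8); d = 8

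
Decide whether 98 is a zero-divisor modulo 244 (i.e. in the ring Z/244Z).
gcd(98, 244) = 2 > 1, so 98 is not a unit in Z/244Z. In Z/nZ every nonzero non-unit is a zero-divisor: explicitly, take b = 244/gcd = 122 ≠ 0 (mod 244); then 98·122 = 11956 = 49·244, i.e. 98·122 ≡ 0 (mod 244). So 98 is a zero-divisor.

Final answer: YES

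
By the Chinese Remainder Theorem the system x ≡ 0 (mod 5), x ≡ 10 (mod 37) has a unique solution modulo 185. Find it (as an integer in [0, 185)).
x ≡ 10 (mod 185); the representative in [0, 185) is 10

The moduli 5, 37 are pairwise coprime, so by the CRT there is a unique solution mod 5·37 = 185.
Solve by successive substitution. Start with x ≡ 0 (mod 5).
  Combine with x ≡ 10 (mod 37): write x = 5·t and require 5·t ≡ 10 (mod 37). Since 5^(−1) ≡ 15 (mod 37), t ≡ 15·10 ≡ 2 (mod 37). So x ≡ 5·2 = 10 (mod 185).
Unique solution in [0, 185): x = 10.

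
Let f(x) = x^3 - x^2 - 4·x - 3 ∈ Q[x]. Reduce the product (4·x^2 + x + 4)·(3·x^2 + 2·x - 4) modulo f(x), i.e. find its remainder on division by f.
First multiply in Q[x] without reducing: a · b = 12·x^4 + 11·x^3 - 2·x^2 + 4·x - 16. Now divide by f(x) = x^3 - x^2 - 4·x - 3, eliminating the leading term at each step:
  leading term 12·x^4: subtract (12·x)·f(x) = 12·x^4 - 12·x^3 - 48·x^2 - 36·x, leaving 23·x^3 + 46·x^2 + 40·x - 16
  leading term 23·x^3: subtract (23)·f(x) = 23·x^3 - 23·x^2 - 92·x - 69, leaving 69·x^2 + 132·x + 53
The degree is now < 3, so this is the remainder. Hence a · b ≡ 69·x^2 + 132·x + 53 in Q[x]/(f).

Final answer: a · b ≡ 69·x^2 + 132·x + 53 (mod f(x))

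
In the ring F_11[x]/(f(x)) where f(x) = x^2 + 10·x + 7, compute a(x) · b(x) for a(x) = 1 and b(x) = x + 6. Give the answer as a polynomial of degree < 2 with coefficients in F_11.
a · b ≡ x + 6 (mod f(x))

Multiply as integer polynomials: a · b = x + 6. Reducing coefficients mod 11: a · b ≡ x + 6. This already has degree < 2, so no reduction by f is needed. Hence a · b ≡ x + 6 in F_11[x]/(f).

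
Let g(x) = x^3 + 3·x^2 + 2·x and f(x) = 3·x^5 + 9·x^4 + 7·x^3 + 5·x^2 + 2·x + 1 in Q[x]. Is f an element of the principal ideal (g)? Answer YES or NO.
In Q[x] the ideal (g) consists of all multiples of g, so f ∈ (g) iff g | f, i.e. iff the remainder of f on division by g is 0. Divide f by g (g is monic, so eliminate the leading term of the running remainder at each step):
  leading term 3·x^5: subtract (3·x^2)·g(x) = 3·x^5 + 9·x^4 + 6·x^3, leaving x^3 + 5·x^2 + 2·x + 1
  leading term x^3: subtract (1)·g(x) = x^3 + 3·x^2 + 2·x, leaving 2·x^2 + 1
The remainder r(x) = 2·x^2 + 1 ≠ 0 (and deg r < deg g), so g ∤ f, i.e. f ∉ (g).

Final answer: NO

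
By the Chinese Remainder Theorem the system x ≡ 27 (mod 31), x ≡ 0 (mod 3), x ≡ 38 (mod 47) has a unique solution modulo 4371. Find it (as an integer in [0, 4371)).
x ≡ 3375 (mod 4371); the representative in [0, 4371) is 3375

The moduli 31, 3, 47 are pairwise coprime, so by the CRT there is a unique solution mod 31·3·47 = 4371.
Solve by successive substitution. Start with x ≡ 27 (mod 31).
  Combine with x ≡ 0 (mod 3): write x = 27 + 31·t and require 27 + 31·t ≡ 0 (mod 3), i.e. 31·t ≡ 0 − 27 ≡ 0 (mod 3). Since 31^(−1) ≡ 1 (mod 3) (31 ≡ 1 (mod 3)), t ≡ 1·0 ≡ 0 (mod 3). So x ≡ 27 + 31·0 = 27 (mod 93).
  Combine with x ≡ 38 (mod 47): write x = 27 + 93·t and require 27 + 93·t ≡ 38 (mod 47), i.e. 93·t ≡ 38 − 27 ≡ 11 (mod 47). Since 93^(−1) ≡ 46 (mod 47) (93 ≡ 46 (mod 47)), t ≡ 46·11 ≡ 36 (mod 47). So x ≡ 27 + 93·36 = 3375 (mod 4371).
Unique solution in [0, 4371): x = 3375.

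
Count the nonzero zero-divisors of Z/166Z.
Z/166Z has 83 nonzero zero-divisors

In Z/166Z each nonzero element is either a unit (gcd with 166 is 1) or a zero-divisor (gcd > 1). The number of units is φ(166): factorise 166 = 2 · 83, so φ(166) = (2 − 1) · (83 − 1) = 1 · 82 = 82. The nonzero elements number 166 − 1 = 165. Hence the nonzero zero-divisors number 165 − 82 = 83.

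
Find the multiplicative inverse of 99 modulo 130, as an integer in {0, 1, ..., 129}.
Apply the extended Euclidean algorithm to (130, 99), tracking rows (r, s, t) with s·130 + t·99 = r. Each division r_prev = q·r_cur + r_new produces the new row as (previous row) − q·(current row):
  row A: (130, 1, 0)   [1·130 + 0·99 = 130]
  row B: (99, 0, 1)   [0·130 + 1·99 = 99]
  130 = 1·99 + 31   → row C = row A − 1·row B = (31, 1, −1)   [check: 1·130 − 1·99 = 31]
  99 = 3·31 + 6   → row D = row B − 3·row C = (6, −3, 4)   [check: −3·130 + 4·99 = 6]
  31 = 5·6 + 1   → row E = row C − 5·row D = (1, 16, −21)   [check: 16·130 − 21·99 = 1]
  6 = 6·1 + 0   → remainder 0, stop. gcd = 1 (last nonzero row E).
The gcd is 1, so 99 is invertible mod 130. The last nonzero row gives 16·130 − 21·99 = 1, so t = −21. So 99^(−1) ≡ −21 ≡ 109 (mod 130). Verify: 99 · 109 = 10791 ≡ 1 (mod 130). ✓

Final answer: 99^(−1) ≡ 109 (mod 130)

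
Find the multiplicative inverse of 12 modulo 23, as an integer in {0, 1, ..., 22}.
12^(−1) ≡ 2 (mod 23)

Apply the extended Euclidean algorithm to (23, 12), tracking rows (r, s, t) with s·23 + t·12 = r. Each division r_prev = q·r_cur + r_new produces the new row as (previous row) − q·(current row):
  row A: (23, 1, 0)   [1·23 + 0·12 = 23]
  row B: (12, 0, 1)   [0·23 + 1·12 = 12]
  23 = 1·12 + 11   → row C = row A − 1·row B = (11, 1, −1)   [check: 1·23 − 1·12 = 11]
  12 = 1·11 + 1   → row D = row B − 1·row C = (1, −1, 2)   [check: −1·23 + 2·12 = 1]
  11 = 11·1 + 0   → remainder 0, stop. gcd = 1 (last nonzero row D).
The gcd is 1, so 12 is invertible mod 23. The last nonzero row gives −1·23 + 2·12 = 1, so t = 2. So 12^(−1) ≡ 2 (mod 23). Verify: 12 · 2 = 24 ≡ 1 (mod 23). ✓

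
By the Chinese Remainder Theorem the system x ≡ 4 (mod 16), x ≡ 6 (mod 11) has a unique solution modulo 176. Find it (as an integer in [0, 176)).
x ≡ 116 (mod 176); the representative in [0, 176) is 116

The moduli 16, 11 are pairwise coprime, so by the CRT there is a unique solution mod 16·11 = 176.
Solve by successive substitution. Start with x ≡ 4 (mod 16).
  Combine with x ≡ 6 (mod 11): write x = 4 + 16·t and require 4 + 16·t ≡ 6 (mod 11), i.e. 16·t ≡ 6 − 4 ≡ 2 (mod 11). Since 16^(−1) ≡ 9 (mod 11) (16 ≡ 5 (mod 11)), t ≡ 9·2 ≡ 7 (mod 11). So x ≡ 4 + 16·7 = 116 (mod 176).
Unique solution in [0, 176): x = 116.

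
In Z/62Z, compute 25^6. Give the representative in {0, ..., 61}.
1

Use repeated squaring. Binary(6) = 110. Walk through the bits of the exponent 6 left-to-right: at each bit after the leading one, square the running value, then multiply by 25 if the bit is 1 (always reducing mod 62):
  bit 1 = 1 (leading): start with 25.
  bit 2 = 1: square 25^2 = 625 ≡ 5; bit is 1, so multiply 5·25 = 125 ≡ 1 (mod 62).
  bit 3 = 0: square 1^2 = 1 (mod 62).
Final value: 25^6 ≡ 1 (mod 62).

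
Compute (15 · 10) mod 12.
6

Reduce the factors first: 15 ≡ 3 (mod 12), so 15 · 10 ≡ 3 · 10 (mod 12). 3 · 10 = 30. Dividing by 12: 30 = 2·12 + 6. So (15 · 10) mod 12 = 6.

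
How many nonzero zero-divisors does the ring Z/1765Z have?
Z/1765Z has 356 nonzero zero-divisors

In Z/1765Z each nonzero element is either a unit (gcd with 1765 is 1) or a zero-divisor (gcd > 1). The number of units is φ(1765): factorise 1765 = 5 · 353, so φ(1765) = (5 − 1) · (353 − 1) = 4 · 352 = 1408. The nonzero elements number 1765 − 1 = 1764. Hence the nonzero zero-divisors number 1764 − 1408 = 356.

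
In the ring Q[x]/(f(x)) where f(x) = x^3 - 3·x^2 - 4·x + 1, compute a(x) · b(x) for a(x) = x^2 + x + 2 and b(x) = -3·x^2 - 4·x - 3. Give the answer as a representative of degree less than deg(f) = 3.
a · b ≡ -73·x^2 - 72·x + 10 (mod f(x))

First multiply in Q[x] without reducing: a · b = -3·x^4 - 7·x^3 - 13·x^2 - 11·x - 6. Now divide by f(x) = x^3 - 3·x^2 - 4·x + 1, eliminating the leading term at each step:
  leading term -3·x^4: subtract (-3·x)·f(x) = -3·x^4 + 9·x^3 + 12·x^2 - 3·x, leaving -16·x^3 - 25·x^2 - 8·x - 6
  leading term -16·x^3: subtract (-16)·f(x) = -16·x^3 + 48·x^2 + 64·x - 16, leaving -73·x^2 - 72·x + 10
The degree is now < 3, so this is the remainder. Hence a · b ≡ -73·x^2 - 72·x + 10 in Q[x]/(f).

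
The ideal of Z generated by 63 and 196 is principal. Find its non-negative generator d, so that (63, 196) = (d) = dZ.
(63, 196) = (7); d = 7

In the PID Z, (a, b) is generated by gcd(a, b). Compute gcd(196, 63) with the extended Euclidean algorithm, tracking rows (r, s, t) with s·196 + t·63 = r:
  row A: (196, 1, 0)   [1·196 + 0·63 = 196]
  row B: (63, 0, 1)   [0·196 + 1·63 = 63]
  196 = 3·63 + 7   → row C = row A − 3·row B = (7, 1, −3)   [check: 1·196 − 3·63 = 7]
  63 = 9·7 + 0   → remainder 0, stop. gcd = 7 (last nonzero row C).
So gcd(63, 196) = 7, with Bézout identity 1·196 − 3·63 = 7. Containment (⊇): the Bézout identity exhibits 7 as an element of (63, 196), giving (7) ⊆ (63, 196). Containment (⊆): since 7 | 63 and 7 | 196 (63 = 7·9, 196 = 7·28), every Z-linear combination of 63 and 196 is divisible by 7, so (63, 196) ⊆ (7). Therefore (63, 196) = (7), d = 7.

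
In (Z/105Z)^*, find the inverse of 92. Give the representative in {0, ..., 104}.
Apply the extended Euclidean algorithm to (105, 92), tracking rows (r, s, t) with s·105 + t·92 = r. Each division r_prev = q·r_cur + r_new produces the new row as (previous row) − q·(current row):
  row A: (105, 1, 0)   [1·105 + 0·92 = 105]
  row B: (92, 0, 1)   [0·105 + 1·92 = 92]
  105 = 1·92 + 13   → row C = row A − 1·row B = (13, 1, −1)   [check: 1·105 − 1·92 = 13]
  92 = 7·13 + 1   → row D = row B − 7·row C = (1, −7, 8)   [check: −7·105 + 8·92 = 1]
  13 = 13·1 + 0   → remainder 0, stop. gcd = 1 (last nonzero row D).
The gcd is 1, so 92 is invertible mod 105. The last nonzero row gives −7·105 + 8·92 = 1, so t = 8. So 92^(−1) ≡ 8 (mod 105). Verify: 92 · 8 = 736 ≡ 1 (mod 105). ✓

Final answer: 92^(−1) ≡ 8 (mod 105)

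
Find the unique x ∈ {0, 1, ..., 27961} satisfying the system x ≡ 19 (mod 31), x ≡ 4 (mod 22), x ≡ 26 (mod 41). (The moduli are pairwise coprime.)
The moduli 31, 22, 41 are pairwise coprime, so by the CRT there is a unique solution mod 31·22·41 = 27962.
Solve by successive substitution. Start with x ≡ 19 (mod 31).
  Combine with x ≡ 4 (mod 22): write x = 19 + 31·t and require 19 + 31·t ≡ 4 (mod 22), i.e. 31·t ≡ 4 − 19 ≡ 7 (mod 22). Since 31^(−1) ≡ 5 (mod 22) (31 ≡ 9 (mod 22)), t ≡ 5·7 ≡ 13 (mod 22). So x ≡ 19 + 31·13 = 422 (mod 682).
  Combine with x ≡ 26 (mod 41): write x = 422 + 682·t and require 422 + 682·t ≡ 26 (mod 41), i.e. 682·t ≡ 26 − 422 ≡ 14 (mod 41). Since 682^(−1) ≡ 30 (mod 41) (682 ≡ 26 (mod 41)), t ≡ 30·14 ≡ 10 (mod 41). So x ≡ 422 + 682·10 = 7242 (mod 27962).
Unique solution in [0, 27962): x = 7242.

Final answer: x ≡ 7242 (mod 27962); the representative in [0, 27962) is 7242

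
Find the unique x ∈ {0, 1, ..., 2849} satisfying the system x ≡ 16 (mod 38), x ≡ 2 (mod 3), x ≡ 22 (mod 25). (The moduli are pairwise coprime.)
The moduli 38, 3, 25 are pairwise coprime, so by the CRT there is a unique solution mod 38·3·25 = 2850.
Solve by successive substitution. Start with x ≡ 16 (mod 38).
  Combine with x ≡ 2 (mod 3): write x = 16 + 38·t and require 16 + 38·t ≡ 2 (mod 3), i.e. 38·t ≡ 2 − 16 ≡ 1 (mod 3). Since 38^(−1) ≡ 2 (mod 3) (38 ≡ 2 (mod 3)), t ≡ 2·1 ≡ 2 (mod 3). So x ≡ 16 + 38·2 = 92 (mod 114).
  Combine with x ≡ 22 (mod 25): write x = 92 + 114·t and require 92 + 114·t ≡ 22 (mod 25), i.e. 114·t ≡ 22 − 92 ≡ 5 (mod 25). Since 114^(−1) ≡ 9 (mod 25) (114 ≡ 14 (mod 25)), t ≡ 9·5 ≡ 20 (mod 25). So x ≡ 92 + 114·20 = 2372 (mod 2850).
Unique solution in [0, 2850): x = 2372.

Final answer: x ≡ 2372 (mod 2850); the representative in [0, 2850) is 2372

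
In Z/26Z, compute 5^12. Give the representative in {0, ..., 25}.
Use repeated squaring. Binary(12) = 1100. Walk through the bits of the exponent 12 left-to-right: at each bit after the leading one, square the running value, then multiply by 5 if the bit is 1 (always reducing mod 26):
  bit 1 = 1 (leading): start with 5.
  bit 2 = 1: square 5^2 = 25; bit is 1, so multiply 25·5 = 125 ≡ 21 (mod 26).
  bit 3 = 0: square 21^2 = 441 ≡ 25 (mod 26).
  bit 4 = 0: square 25^2 = 625 ≡ 1 (mod 26).
Final value: 5^12 ≡ 1 (mod 26).

Final answer: 1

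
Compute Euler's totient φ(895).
φ is multiplicative, with φ(p^e) = p^e − p^(e−1). Factorise 895 = 5 · 179. Then
  φ(895) = (5 − 1) · (179 − 1) = 4 · 178 = 712.

Final answer: φ(895) = 712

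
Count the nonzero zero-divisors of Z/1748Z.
Z/1748Z has 955 nonzero zero-divisors

In Z/1748Z each nonzero element is either a unit (gcd with 1748 is 1) or a zero-divisor (gcd > 1). The number of units is φ(1748): factorise 1748 = 2^2 · 19 · 23, so φ(1748) = (2^2 − 2^1) · (19 − 1) · (23 − 1) = 2 · 18 · 22 = 792. The nonzero elements number 1748 − 1 = 1747. Hence the nonzero zero-divisors number 1747 − 792 = 955.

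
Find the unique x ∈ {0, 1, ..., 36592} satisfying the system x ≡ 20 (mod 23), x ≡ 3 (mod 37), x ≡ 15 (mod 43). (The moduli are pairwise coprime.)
x ≡ 26976 (mod 36593); the representative in [0, 36593) is 26976

The moduli 23, 37, 43 are pairwise coprime, so by the CRT there is a unique solution mod 23·37·43 = 36593.
Solve by successive substitution. Start with x ≡ 20 (mod 23).
  Combine with x ≡ 3 (mod 37): write x = 20 + 23·t and require 20 + 23·t ≡ 3 (mod 37), i.e. 23·t ≡ 3 − 20 ≡ 20 (mod 37). Since 23^(−1) ≡ 29 (mod 37), t ≡ 29·20 ≡ 25 (mod 37). So x ≡ 20 + 23·25 = 595 (mod 851).
  Combine with x ≡ 15 (mod 43): write x = 595 + 851·t and require 595 + 851·t ≡ 15 (mod 43), i.e. 851·t ≡ 15 − 595 ≡ 22 (mod 43). Since 851^(−1) ≡ 19 (mod 43) (851 ≡ 34 (mod 43)), t ≡ 19·22 ≡ 31 (mod 43). So x ≡ 595 + 851·31 = 26976 (mod 36593).
Unique solution in [0, 36593): x = 26976.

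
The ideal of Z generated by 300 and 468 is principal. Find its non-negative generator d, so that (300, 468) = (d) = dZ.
In the PID Z, (a, b) is generated by gcd(a, b). Compute gcd(468, 300) with the extended Euclidean algorithm, tracking rows (r, s, t) with s·468 + t·300 = r:
  row A: (468, 1, 0)   [1·468 + 0·300 = 468]
  row B: (300, 0, 1)   [0·468 + 1·300 = 300]
  468 = 1·300 + 168   → row C = row A − 1·row B = (168, 1, −1)   [check: 1·468 − 1·300 = 168]
  300 = 1·168 + 132   → row D = row B − 1·row C = (132, −1, 2)   [check: −1·468 + 2·300 = 132]
  168 = 1·132 + 36   → row E = row C − 1·row D = (36, 2, −3)   [check: 2·468 − 3·300 = 36]
  132 = 3·36 + 24   → row F = row D − 3·row E = (24, −7, 11)   [check: −7·468 + 11·300 = 24]
  36 = 1·24 + 12   → row G = row E − 1·row F = (12, 9, −14)   [check: 9·468 − 14·300 = 12]
  24 = 2·12 + 0   → remainder 0, stop. gcd = 12 (last nonzero row G).
So gcd(300, 468) = 12, with Bézout identity 9·468 − 14·300 = 12. Containment (⊇): the Bézout identity exhibits 12 as an element of (300, 468), giving (12) ⊆ (300, 468). Containment (⊆): since 12 | 300 and 12 | 468 (300 = 12·25, 468 = 12·39), every Z-linear combination of 300 and 468 is divisible by 12, so (300, 468) ⊆ (12). Therefore (300, 468) = (12), d = 12.

Final answer: (300, 468) = (12); d = 12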